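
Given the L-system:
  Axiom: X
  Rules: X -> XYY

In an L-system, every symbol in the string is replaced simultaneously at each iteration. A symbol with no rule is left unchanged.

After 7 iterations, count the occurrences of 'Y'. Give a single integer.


Step 0: X  (0 'Y')
Step 1: XYY  (2 'Y')
Step 2: XYYYY  (4 'Y')
Step 3: XYYYYYY  (6 'Y')
Step 4: XYYYYYYYY  (8 'Y')
Step 5: XYYYYYYYYYY  (10 'Y')
Step 6: XYYYYYYYYYYYY  (12 'Y')
Step 7: XYYYYYYYYYYYYYY  (14 'Y')

Answer: 14


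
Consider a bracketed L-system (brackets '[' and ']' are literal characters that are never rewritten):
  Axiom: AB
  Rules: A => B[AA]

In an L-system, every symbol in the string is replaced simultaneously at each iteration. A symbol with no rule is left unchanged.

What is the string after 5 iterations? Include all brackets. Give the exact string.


Answer: B[B[B[B[B[AA]B[AA]]B[B[AA]B[AA]]]B[B[B[AA]B[AA]]B[B[AA]B[AA]]]]B[B[B[B[AA]B[AA]]B[B[AA]B[AA]]]B[B[B[AA]B[AA]]B[B[AA]B[AA]]]]]B

Derivation:
Step 0: AB
Step 1: B[AA]B
Step 2: B[B[AA]B[AA]]B
Step 3: B[B[B[AA]B[AA]]B[B[AA]B[AA]]]B
Step 4: B[B[B[B[AA]B[AA]]B[B[AA]B[AA]]]B[B[B[AA]B[AA]]B[B[AA]B[AA]]]]B
Step 5: B[B[B[B[B[AA]B[AA]]B[B[AA]B[AA]]]B[B[B[AA]B[AA]]B[B[AA]B[AA]]]]B[B[B[B[AA]B[AA]]B[B[AA]B[AA]]]B[B[B[AA]B[AA]]B[B[AA]B[AA]]]]]B


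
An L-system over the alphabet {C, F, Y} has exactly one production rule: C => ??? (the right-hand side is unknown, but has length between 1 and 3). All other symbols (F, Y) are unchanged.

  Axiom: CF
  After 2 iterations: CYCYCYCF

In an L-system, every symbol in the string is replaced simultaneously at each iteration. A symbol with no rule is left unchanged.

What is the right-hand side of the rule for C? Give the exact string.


Trying C => CYC:
  Step 0: CF
  Step 1: CYCF
  Step 2: CYCYCYCF
Matches the given result.

Answer: CYC


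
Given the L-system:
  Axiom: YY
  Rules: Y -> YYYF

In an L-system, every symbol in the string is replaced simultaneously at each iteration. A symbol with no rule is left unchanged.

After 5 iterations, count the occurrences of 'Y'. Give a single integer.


Step 0: YY  (2 'Y')
Step 1: YYYFYYYF  (6 'Y')
Step 2: YYYFYYYFYYYFFYYYFYYYFYYYFF  (18 'Y')
Step 3: YYYFYYYFYYYFFYYYFYYYFYYYFFYYYFYYYFYYYFFFYYYFYYYFYYYFFYYYFYYYFYYYFFYYYFYYYFYYYFFF  (54 'Y')
Step 4: YYYFYYYFYYYFFYYYFYYYFYYYFFYYYFYYYFYYYFFFYYYFYYYFYYYFFYYYFYYYFYYYFFYYYFYYYFYYYFFFYYYFYYYFYYYFFYYYFYYYFYYYFFYYYFYYYFYYYFFFFYYYFYYYFYYYFFYYYFYYYFYYYFFYYYFYYYFYYYFFFYYYFYYYFYYYFFYYYFYYYFYYYFFYYYFYYYFYYYFFFYYYFYYYFYYYFFYYYFYYYFYYYFFYYYFYYYFYYYFFFF  (162 'Y')
Step 5: YYYFYYYFYYYFFYYYFYYYFYYYFFYYYFYYYFYYYFFFYYYFYYYFYYYFFYYYFYYYFYYYFFYYYFYYYFYYYFFFYYYFYYYFYYYFFYYYFYYYFYYYFFYYYFYYYFYYYFFFFYYYFYYYFYYYFFYYYFYYYFYYYFFYYYFYYYFYYYFFFYYYFYYYFYYYFFYYYFYYYFYYYFFYYYFYYYFYYYFFFYYYFYYYFYYYFFYYYFYYYFYYYFFYYYFYYYFYYYFFFFYYYFYYYFYYYFFYYYFYYYFYYYFFYYYFYYYFYYYFFFYYYFYYYFYYYFFYYYFYYYFYYYFFYYYFYYYFYYYFFFYYYFYYYFYYYFFYYYFYYYFYYYFFYYYFYYYFYYYFFFFFYYYFYYYFYYYFFYYYFYYYFYYYFFYYYFYYYFYYYFFFYYYFYYYFYYYFFYYYFYYYFYYYFFYYYFYYYFYYYFFFYYYFYYYFYYYFFYYYFYYYFYYYFFYYYFYYYFYYYFFFFYYYFYYYFYYYFFYYYFYYYFYYYFFYYYFYYYFYYYFFFYYYFYYYFYYYFFYYYFYYYFYYYFFYYYFYYYFYYYFFFYYYFYYYFYYYFFYYYFYYYFYYYFFYYYFYYYFYYYFFFFYYYFYYYFYYYFFYYYFYYYFYYYFFYYYFYYYFYYYFFFYYYFYYYFYYYFFYYYFYYYFYYYFFYYYFYYYFYYYFFFYYYFYYYFYYYFFYYYFYYYFYYYFFYYYFYYYFYYYFFFFF  (486 'Y')

Answer: 486


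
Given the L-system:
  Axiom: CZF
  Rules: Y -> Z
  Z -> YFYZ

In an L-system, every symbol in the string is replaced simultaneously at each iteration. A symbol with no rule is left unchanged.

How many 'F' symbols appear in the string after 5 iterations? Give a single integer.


Step 0: CZF  (1 'F')
Step 1: CYFYZF  (2 'F')
Step 2: CZFZYFYZF  (3 'F')
Step 3: CYFYZFYFYZZFZYFYZF  (6 'F')
Step 4: CZFZYFYZFZFZYFYZYFYZFYFYZZFZYFYZF  (11 'F')
Step 5: CYFYZFYFYZZFZYFYZFYFYZFYFYZZFZYFYZZFZYFYZFZFZYFYZYFYZFYFYZZFZYFYZF  (22 'F')

Answer: 22


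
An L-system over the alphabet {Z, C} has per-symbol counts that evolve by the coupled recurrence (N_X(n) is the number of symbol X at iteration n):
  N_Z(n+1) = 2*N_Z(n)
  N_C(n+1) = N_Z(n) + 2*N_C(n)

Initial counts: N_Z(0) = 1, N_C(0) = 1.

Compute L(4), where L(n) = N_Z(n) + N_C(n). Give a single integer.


Step 0: N_Z=1, N_C=1, L=2
Step 1: N_Z=2, N_C=3, L=5
Step 2: N_Z=4, N_C=8, L=12
Step 3: N_Z=8, N_C=20, L=28
Step 4: N_Z=16, N_C=48, L=64

Answer: 64


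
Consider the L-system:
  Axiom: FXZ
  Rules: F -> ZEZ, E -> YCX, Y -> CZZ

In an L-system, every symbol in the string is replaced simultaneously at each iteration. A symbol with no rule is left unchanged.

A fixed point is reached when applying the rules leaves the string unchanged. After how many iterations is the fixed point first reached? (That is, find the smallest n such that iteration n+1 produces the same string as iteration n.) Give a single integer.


Answer: 3

Derivation:
Step 0: FXZ
Step 1: ZEZXZ
Step 2: ZYCXZXZ
Step 3: ZCZZCXZXZ
Step 4: ZCZZCXZXZ  (unchanged — fixed point at step 3)


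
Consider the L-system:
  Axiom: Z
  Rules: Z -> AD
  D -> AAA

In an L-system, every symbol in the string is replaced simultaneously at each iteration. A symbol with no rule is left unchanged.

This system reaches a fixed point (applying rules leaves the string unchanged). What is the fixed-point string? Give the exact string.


Answer: AAAA

Derivation:
Step 0: Z
Step 1: AD
Step 2: AAAA
Step 3: AAAA  (unchanged — fixed point at step 2)


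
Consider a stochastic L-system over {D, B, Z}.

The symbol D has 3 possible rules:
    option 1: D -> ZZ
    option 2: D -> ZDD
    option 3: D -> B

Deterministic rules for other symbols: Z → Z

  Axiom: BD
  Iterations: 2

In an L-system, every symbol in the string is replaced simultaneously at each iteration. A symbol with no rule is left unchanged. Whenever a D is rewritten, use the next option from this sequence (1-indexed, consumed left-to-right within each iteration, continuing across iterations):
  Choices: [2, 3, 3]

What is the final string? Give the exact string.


Step 0: BD
Step 1: BZDD  (used choices [2])
Step 2: BZBB  (used choices [3, 3])

Answer: BZBB


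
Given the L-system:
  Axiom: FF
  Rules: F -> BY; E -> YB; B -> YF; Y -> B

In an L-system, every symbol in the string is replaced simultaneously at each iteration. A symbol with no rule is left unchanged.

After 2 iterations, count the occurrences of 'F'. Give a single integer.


Answer: 2

Derivation:
Step 0: FF  (2 'F')
Step 1: BYBY  (0 'F')
Step 2: YFBYFB  (2 'F')


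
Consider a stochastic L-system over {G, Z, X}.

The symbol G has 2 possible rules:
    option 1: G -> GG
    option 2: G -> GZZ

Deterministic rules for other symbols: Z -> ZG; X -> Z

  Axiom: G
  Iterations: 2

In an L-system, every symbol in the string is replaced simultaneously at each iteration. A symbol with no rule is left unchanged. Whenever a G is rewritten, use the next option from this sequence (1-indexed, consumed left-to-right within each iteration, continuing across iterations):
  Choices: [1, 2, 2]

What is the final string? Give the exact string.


Step 0: G
Step 1: GG  (used choices [1])
Step 2: GZZGZZ  (used choices [2, 2])

Answer: GZZGZZ


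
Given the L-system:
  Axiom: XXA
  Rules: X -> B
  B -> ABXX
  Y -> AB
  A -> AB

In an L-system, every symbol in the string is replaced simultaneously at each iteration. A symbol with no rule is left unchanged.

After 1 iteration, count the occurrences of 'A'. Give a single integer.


Answer: 1

Derivation:
Step 0: XXA  (1 'A')
Step 1: BBAB  (1 'A')


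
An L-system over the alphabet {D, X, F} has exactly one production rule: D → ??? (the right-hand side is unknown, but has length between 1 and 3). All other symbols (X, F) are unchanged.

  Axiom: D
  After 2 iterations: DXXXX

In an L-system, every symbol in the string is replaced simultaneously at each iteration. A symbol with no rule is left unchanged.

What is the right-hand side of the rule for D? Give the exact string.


Trying D → DXX:
  Step 0: D
  Step 1: DXX
  Step 2: DXXXX
Matches the given result.

Answer: DXX


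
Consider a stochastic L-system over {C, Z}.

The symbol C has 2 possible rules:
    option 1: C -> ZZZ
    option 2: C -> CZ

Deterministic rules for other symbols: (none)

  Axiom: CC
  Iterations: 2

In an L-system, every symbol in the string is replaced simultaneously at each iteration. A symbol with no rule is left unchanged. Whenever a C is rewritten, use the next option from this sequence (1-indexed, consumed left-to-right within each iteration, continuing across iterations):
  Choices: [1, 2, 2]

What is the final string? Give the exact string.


Step 0: CC
Step 1: ZZZCZ  (used choices [1, 2])
Step 2: ZZZCZZ  (used choices [2])

Answer: ZZZCZZ


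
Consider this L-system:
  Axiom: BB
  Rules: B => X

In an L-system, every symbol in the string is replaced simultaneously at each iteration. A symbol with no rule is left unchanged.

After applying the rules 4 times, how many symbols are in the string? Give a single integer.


Answer: 2

Derivation:
Step 0: length = 2
Step 1: length = 2
Step 2: length = 2
Step 3: length = 2
Step 4: length = 2


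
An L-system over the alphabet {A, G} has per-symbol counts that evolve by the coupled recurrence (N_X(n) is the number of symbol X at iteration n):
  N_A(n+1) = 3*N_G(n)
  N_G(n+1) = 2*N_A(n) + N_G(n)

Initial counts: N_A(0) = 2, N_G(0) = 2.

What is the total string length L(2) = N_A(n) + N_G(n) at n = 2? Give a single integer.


Step 0: N_A=2, N_G=2, L=4
Step 1: N_A=6, N_G=6, L=12
Step 2: N_A=18, N_G=18, L=36

Answer: 36


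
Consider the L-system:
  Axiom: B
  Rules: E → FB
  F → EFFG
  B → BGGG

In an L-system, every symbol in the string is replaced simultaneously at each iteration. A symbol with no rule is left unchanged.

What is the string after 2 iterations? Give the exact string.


Answer: BGGGGGG

Derivation:
Step 0: B
Step 1: BGGG
Step 2: BGGGGGG


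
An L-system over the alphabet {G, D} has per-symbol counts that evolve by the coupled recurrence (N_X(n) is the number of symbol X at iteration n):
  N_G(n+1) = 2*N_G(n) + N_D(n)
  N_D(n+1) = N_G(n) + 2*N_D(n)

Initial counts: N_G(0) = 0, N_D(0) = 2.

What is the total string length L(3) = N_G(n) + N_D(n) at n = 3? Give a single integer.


Step 0: N_G=0, N_D=2, L=2
Step 1: N_G=2, N_D=4, L=6
Step 2: N_G=8, N_D=10, L=18
Step 3: N_G=26, N_D=28, L=54

Answer: 54


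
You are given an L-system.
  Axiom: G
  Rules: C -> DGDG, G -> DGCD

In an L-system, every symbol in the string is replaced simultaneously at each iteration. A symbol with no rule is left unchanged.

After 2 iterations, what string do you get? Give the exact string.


Step 0: G
Step 1: DGCD
Step 2: DDGCDDGDGD

Answer: DDGCDDGDGD


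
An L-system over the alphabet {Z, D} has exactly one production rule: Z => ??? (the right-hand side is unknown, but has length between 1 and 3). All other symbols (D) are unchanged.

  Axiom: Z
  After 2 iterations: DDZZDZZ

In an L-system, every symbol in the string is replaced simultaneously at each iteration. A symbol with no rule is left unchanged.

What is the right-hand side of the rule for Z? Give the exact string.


Trying Z => DZZ:
  Step 0: Z
  Step 1: DZZ
  Step 2: DDZZDZZ
Matches the given result.

Answer: DZZ


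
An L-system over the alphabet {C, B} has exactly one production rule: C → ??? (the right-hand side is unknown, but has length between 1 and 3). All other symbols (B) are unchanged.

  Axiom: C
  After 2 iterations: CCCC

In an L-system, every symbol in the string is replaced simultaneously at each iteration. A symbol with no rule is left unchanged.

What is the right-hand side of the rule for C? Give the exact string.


Trying C → CC:
  Step 0: C
  Step 1: CC
  Step 2: CCCC
Matches the given result.

Answer: CC


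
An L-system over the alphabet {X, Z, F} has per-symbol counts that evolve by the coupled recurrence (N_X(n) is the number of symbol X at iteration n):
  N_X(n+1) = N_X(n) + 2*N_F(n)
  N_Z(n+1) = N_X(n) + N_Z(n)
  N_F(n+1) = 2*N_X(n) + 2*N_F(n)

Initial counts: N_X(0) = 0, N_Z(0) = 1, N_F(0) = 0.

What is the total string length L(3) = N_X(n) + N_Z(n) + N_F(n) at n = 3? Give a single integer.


Step 0: N_X=0, N_Z=1, N_F=0, L=1
Step 1: N_X=0, N_Z=1, N_F=0, L=1
Step 2: N_X=0, N_Z=1, N_F=0, L=1
Step 3: N_X=0, N_Z=1, N_F=0, L=1

Answer: 1


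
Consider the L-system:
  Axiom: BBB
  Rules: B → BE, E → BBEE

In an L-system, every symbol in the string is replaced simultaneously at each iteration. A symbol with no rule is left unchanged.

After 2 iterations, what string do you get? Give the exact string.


Step 0: BBB
Step 1: BEBEBE
Step 2: BEBBEEBEBBEEBEBBEE

Answer: BEBBEEBEBBEEBEBBEE


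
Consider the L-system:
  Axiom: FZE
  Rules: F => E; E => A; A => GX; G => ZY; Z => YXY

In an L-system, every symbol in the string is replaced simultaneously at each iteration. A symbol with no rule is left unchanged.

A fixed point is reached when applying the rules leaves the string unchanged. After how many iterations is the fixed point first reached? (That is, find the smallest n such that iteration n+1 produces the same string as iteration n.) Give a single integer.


Answer: 5

Derivation:
Step 0: FZE
Step 1: EYXYA
Step 2: AYXYGX
Step 3: GXYXYZYX
Step 4: ZYXYXYYXYYX
Step 5: YXYYXYXYYXYYX
Step 6: YXYYXYXYYXYYX  (unchanged — fixed point at step 5)


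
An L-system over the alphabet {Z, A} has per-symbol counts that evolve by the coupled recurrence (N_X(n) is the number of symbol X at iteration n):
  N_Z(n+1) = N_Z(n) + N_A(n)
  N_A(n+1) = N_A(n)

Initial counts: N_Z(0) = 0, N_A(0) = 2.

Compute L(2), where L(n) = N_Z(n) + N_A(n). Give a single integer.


Step 0: N_Z=0, N_A=2, L=2
Step 1: N_Z=2, N_A=2, L=4
Step 2: N_Z=4, N_A=2, L=6

Answer: 6


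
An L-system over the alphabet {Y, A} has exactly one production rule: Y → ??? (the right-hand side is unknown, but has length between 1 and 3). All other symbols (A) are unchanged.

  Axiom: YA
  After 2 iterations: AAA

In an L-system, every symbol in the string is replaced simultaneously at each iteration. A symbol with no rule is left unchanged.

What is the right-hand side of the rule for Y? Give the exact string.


Trying Y → AA:
  Step 0: YA
  Step 1: AAA
  Step 2: AAA
Matches the given result.

Answer: AA


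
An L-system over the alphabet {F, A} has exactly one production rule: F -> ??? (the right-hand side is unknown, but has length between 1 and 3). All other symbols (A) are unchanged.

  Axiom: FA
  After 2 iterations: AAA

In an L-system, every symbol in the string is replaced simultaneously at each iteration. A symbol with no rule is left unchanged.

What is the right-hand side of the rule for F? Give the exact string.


Answer: AA

Derivation:
Trying F -> AA:
  Step 0: FA
  Step 1: AAA
  Step 2: AAA
Matches the given result.


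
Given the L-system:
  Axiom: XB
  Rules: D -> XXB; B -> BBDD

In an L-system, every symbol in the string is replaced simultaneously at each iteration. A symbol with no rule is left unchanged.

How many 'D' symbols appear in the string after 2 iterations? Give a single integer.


Step 0: XB  (0 'D')
Step 1: XBBDD  (2 'D')
Step 2: XBBDDBBDDXXBXXB  (4 'D')

Answer: 4


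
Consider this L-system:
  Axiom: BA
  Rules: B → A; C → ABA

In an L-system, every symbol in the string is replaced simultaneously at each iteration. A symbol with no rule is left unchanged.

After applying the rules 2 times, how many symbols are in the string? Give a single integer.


Answer: 2

Derivation:
Step 0: length = 2
Step 1: length = 2
Step 2: length = 2


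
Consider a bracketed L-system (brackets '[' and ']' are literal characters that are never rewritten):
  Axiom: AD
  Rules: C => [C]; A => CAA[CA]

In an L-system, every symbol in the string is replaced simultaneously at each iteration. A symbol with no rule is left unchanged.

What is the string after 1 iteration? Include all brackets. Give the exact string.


Answer: CAA[CA]D

Derivation:
Step 0: AD
Step 1: CAA[CA]D


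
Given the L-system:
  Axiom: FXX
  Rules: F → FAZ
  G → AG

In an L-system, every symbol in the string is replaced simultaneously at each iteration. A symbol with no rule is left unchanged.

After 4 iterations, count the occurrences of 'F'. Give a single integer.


Answer: 1

Derivation:
Step 0: FXX  (1 'F')
Step 1: FAZXX  (1 'F')
Step 2: FAZAZXX  (1 'F')
Step 3: FAZAZAZXX  (1 'F')
Step 4: FAZAZAZAZXX  (1 'F')


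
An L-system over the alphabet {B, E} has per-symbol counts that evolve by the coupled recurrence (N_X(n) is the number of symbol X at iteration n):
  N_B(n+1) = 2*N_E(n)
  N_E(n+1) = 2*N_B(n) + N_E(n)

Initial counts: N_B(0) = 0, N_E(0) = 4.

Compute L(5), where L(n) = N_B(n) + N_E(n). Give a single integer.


Step 0: N_B=0, N_E=4, L=4
Step 1: N_B=8, N_E=4, L=12
Step 2: N_B=8, N_E=20, L=28
Step 3: N_B=40, N_E=36, L=76
Step 4: N_B=72, N_E=116, L=188
Step 5: N_B=232, N_E=260, L=492

Answer: 492


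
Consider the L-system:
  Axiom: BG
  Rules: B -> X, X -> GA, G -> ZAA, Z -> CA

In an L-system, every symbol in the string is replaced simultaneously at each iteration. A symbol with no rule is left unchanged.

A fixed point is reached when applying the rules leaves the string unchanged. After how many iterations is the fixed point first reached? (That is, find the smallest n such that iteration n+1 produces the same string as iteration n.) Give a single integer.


Answer: 4

Derivation:
Step 0: BG
Step 1: XZAA
Step 2: GACAAA
Step 3: ZAAACAAA
Step 4: CAAAACAAA
Step 5: CAAAACAAA  (unchanged — fixed point at step 4)


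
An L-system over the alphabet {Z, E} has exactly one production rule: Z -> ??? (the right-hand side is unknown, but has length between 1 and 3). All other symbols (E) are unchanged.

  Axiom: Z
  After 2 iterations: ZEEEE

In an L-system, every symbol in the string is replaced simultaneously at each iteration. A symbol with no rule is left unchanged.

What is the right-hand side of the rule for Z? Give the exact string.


Trying Z -> ZEE:
  Step 0: Z
  Step 1: ZEE
  Step 2: ZEEEE
Matches the given result.

Answer: ZEE


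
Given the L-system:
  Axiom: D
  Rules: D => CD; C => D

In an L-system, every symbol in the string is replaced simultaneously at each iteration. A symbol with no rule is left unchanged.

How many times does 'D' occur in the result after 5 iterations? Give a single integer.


Step 0: D  (1 'D')
Step 1: CD  (1 'D')
Step 2: DCD  (2 'D')
Step 3: CDDCD  (3 'D')
Step 4: DCDCDDCD  (5 'D')
Step 5: CDDCDDCDCDDCD  (8 'D')

Answer: 8


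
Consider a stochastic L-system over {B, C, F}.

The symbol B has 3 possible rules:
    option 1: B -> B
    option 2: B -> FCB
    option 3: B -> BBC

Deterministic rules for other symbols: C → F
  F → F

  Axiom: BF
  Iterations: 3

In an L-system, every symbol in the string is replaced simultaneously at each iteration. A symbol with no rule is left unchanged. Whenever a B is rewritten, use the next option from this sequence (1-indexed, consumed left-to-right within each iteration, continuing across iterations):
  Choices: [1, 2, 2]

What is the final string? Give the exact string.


Step 0: BF
Step 1: BF  (used choices [1])
Step 2: FCBF  (used choices [2])
Step 3: FFFCBF  (used choices [2])

Answer: FFFCBF


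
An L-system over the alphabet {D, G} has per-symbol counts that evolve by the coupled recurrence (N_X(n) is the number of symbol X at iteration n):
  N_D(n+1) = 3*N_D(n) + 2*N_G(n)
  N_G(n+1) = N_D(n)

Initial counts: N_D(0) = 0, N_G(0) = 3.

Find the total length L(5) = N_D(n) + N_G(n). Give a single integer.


Answer: 1068

Derivation:
Step 0: N_D=0, N_G=3, L=3
Step 1: N_D=6, N_G=0, L=6
Step 2: N_D=18, N_G=6, L=24
Step 3: N_D=66, N_G=18, L=84
Step 4: N_D=234, N_G=66, L=300
Step 5: N_D=834, N_G=234, L=1068


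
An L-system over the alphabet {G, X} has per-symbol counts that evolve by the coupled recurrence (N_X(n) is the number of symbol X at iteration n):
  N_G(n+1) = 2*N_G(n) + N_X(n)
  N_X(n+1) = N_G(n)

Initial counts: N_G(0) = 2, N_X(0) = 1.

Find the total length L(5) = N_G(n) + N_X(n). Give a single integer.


Answer: 239

Derivation:
Step 0: N_G=2, N_X=1, L=3
Step 1: N_G=5, N_X=2, L=7
Step 2: N_G=12, N_X=5, L=17
Step 3: N_G=29, N_X=12, L=41
Step 4: N_G=70, N_X=29, L=99
Step 5: N_G=169, N_X=70, L=239


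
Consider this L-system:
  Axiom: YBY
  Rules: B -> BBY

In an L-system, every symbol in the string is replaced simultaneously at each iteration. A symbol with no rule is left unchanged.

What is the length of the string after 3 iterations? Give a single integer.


Step 0: length = 3
Step 1: length = 5
Step 2: length = 9
Step 3: length = 17

Answer: 17


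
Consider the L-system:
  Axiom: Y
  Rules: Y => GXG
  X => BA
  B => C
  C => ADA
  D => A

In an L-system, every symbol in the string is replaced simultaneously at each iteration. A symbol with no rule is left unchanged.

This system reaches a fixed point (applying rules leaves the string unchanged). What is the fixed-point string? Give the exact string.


Answer: GAAAAG

Derivation:
Step 0: Y
Step 1: GXG
Step 2: GBAG
Step 3: GCAG
Step 4: GADAAG
Step 5: GAAAAG
Step 6: GAAAAG  (unchanged — fixed point at step 5)


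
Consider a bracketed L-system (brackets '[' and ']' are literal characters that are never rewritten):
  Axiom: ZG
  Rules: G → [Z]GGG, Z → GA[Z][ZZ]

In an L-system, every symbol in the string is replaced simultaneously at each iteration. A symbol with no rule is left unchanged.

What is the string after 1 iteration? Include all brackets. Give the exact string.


Step 0: ZG
Step 1: GA[Z][ZZ][Z]GGG

Answer: GA[Z][ZZ][Z]GGG


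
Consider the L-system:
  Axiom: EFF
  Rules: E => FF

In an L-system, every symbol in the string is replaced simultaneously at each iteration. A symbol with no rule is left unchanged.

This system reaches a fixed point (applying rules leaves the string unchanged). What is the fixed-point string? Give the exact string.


Answer: FFFF

Derivation:
Step 0: EFF
Step 1: FFFF
Step 2: FFFF  (unchanged — fixed point at step 1)


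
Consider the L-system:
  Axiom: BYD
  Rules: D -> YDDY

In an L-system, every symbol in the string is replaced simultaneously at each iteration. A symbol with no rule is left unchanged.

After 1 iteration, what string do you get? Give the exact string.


Step 0: BYD
Step 1: BYYDDY

Answer: BYYDDY


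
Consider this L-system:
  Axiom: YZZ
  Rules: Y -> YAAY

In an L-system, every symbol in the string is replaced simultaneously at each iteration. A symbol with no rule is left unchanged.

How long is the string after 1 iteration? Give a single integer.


Step 0: length = 3
Step 1: length = 6

Answer: 6


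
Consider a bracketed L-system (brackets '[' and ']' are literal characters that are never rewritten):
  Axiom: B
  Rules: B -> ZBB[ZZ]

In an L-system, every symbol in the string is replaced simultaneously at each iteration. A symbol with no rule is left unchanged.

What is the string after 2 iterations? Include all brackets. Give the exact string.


Step 0: B
Step 1: ZBB[ZZ]
Step 2: ZZBB[ZZ]ZBB[ZZ][ZZ]

Answer: ZZBB[ZZ]ZBB[ZZ][ZZ]


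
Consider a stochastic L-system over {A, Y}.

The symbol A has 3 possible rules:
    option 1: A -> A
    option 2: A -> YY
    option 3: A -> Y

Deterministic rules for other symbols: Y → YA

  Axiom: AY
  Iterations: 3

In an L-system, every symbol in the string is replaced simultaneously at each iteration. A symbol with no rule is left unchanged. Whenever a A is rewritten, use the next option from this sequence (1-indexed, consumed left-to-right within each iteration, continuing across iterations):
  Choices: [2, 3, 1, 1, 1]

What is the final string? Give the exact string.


Answer: YAAYAAYAAYA

Derivation:
Step 0: AY
Step 1: YYYA  (used choices [2])
Step 2: YAYAYAY  (used choices [3])
Step 3: YAAYAAYAAYA  (used choices [1, 1, 1])


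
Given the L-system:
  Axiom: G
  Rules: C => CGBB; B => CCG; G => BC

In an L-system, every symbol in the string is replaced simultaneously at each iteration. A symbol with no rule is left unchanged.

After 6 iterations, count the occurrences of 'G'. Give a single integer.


Answer: 170

Derivation:
Step 0: G  (1 'G')
Step 1: BC  (0 'G')
Step 2: CCGCGBB  (2 'G')
Step 3: CGBBCGBBBCCGBBBCCCGCCG  (5 'G')
Step 4: CGBBBCCCGCCGCGBBBCCCGCCGCCGCGBBCGBBBCCCGCCGCCGCGBBCGBBCGBBBCCGBBCGBBBC  (17 'G')
Step 5: CGBBBCCCGCCGCCGCGBBCGBBCGBBBCCGBBCGBBBCCGBBBCCCGCCGCCGCGBBCGBBCGBBBCCGBBCGBBBCCGBBCGBBBCCGBBBCCCGCCGCGBBBCCCGCCGCCGCGBBCGBBCGBBBCCGBBCGBBBCCGBBCGBBBCCGBBBCCCGCCGCGBBBCCCGCCGCGBBBCCCGCCGCCGCGBBCGBBBCCCGCCGCGBBBCCCGCCGCCGCGBB  (53 'G')
Step 6: CGBBBCCCGCCGCCGCGBBCGBBCGBBBCCGBBCGBBBCCGBBCGBBBCCGBBBCCCGCCGCGBBBCCCGCCGCGBBBCCCGCCGCCGCGBBCGBBBCCCGCCGCGBBBCCCGCCGCCGCGBBCGBBBCCCGCCGCCGCGBBCGBBCGBBBCCGBBCGBBBCCGBBCGBBBCCGBBBCCCGCCGCGBBBCCCGCCGCGBBBCCCGCCGCCGCGBBCGBBBCCCGCCGCGBBBCCCGCCGCCGCGBBCGBBBCCCGCCGCGBBBCCCGCCGCCGCGBBCGBBBCCCGCCGCCGCGBBCGBBCGBBBCCGBBCGBBBCCGBBBCCCGCCGCCGCGBBCGBBCGBBBCCGBBCGBBBCCGBBCGBBBCCGBBBCCCGCCGCGBBBCCCGCCGCGBBBCCCGCCGCCGCGBBCGBBBCCCGCCGCGBBBCCCGCCGCCGCGBBCGBBBCCCGCCGCGBBBCCCGCCGCCGCGBBCGBBBCCCGCCGCCGCGBBCGBBCGBBBCCGBBCGBBBCCGBBBCCCGCCGCCGCGBBCGBBCGBBBCCGBBCGBBBCCGBBBCCCGCCGCCGCGBBCGBBCGBBBCCGBBCGBBBCCGBBCGBBBCCGBBBCCCGCCGCGBBBCCCGCCGCCGCGBBCGBBCGBBBCCGBBCGBBBCCGBBBCCCGCCGCCGCGBBCGBBCGBBBCCGBBCGBBBCCGBBCGBBBCCGBBBCCCGCCG  (170 'G')


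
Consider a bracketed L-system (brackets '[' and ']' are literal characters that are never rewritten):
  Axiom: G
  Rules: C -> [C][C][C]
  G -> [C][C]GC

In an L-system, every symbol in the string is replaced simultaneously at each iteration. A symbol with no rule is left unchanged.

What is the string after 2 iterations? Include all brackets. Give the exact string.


Answer: [[C][C][C]][[C][C][C]][C][C]GC[C][C][C]

Derivation:
Step 0: G
Step 1: [C][C]GC
Step 2: [[C][C][C]][[C][C][C]][C][C]GC[C][C][C]


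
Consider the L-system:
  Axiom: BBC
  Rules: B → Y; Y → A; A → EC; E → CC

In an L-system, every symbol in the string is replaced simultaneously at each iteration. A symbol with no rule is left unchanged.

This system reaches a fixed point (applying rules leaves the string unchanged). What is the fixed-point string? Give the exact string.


Answer: CCCCCCC

Derivation:
Step 0: BBC
Step 1: YYC
Step 2: AAC
Step 3: ECECC
Step 4: CCCCCCC
Step 5: CCCCCCC  (unchanged — fixed point at step 4)


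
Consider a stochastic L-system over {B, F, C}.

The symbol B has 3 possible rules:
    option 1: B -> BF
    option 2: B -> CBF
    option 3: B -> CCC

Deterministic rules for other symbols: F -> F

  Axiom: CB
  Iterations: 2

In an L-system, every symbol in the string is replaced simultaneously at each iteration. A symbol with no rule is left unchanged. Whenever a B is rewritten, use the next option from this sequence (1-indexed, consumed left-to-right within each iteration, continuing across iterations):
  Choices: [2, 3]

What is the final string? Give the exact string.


Answer: CCCCCF

Derivation:
Step 0: CB
Step 1: CCBF  (used choices [2])
Step 2: CCCCCF  (used choices [3])


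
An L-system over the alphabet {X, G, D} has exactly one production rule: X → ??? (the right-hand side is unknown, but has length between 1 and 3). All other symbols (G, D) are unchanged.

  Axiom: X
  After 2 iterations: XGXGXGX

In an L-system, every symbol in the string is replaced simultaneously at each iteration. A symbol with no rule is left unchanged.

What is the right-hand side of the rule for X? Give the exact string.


Trying X → XGX:
  Step 0: X
  Step 1: XGX
  Step 2: XGXGXGX
Matches the given result.

Answer: XGX


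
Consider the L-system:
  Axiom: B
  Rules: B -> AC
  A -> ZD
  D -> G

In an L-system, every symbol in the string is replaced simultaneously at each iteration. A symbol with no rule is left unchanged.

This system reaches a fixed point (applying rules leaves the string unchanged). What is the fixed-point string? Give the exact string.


Answer: ZGC

Derivation:
Step 0: B
Step 1: AC
Step 2: ZDC
Step 3: ZGC
Step 4: ZGC  (unchanged — fixed point at step 3)


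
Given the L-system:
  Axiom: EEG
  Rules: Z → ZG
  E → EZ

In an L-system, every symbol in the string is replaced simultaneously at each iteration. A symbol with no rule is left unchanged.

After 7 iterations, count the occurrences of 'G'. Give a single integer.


Answer: 43

Derivation:
Step 0: EEG  (1 'G')
Step 1: EZEZG  (1 'G')
Step 2: EZZGEZZGG  (3 'G')
Step 3: EZZGZGGEZZGZGGG  (7 'G')
Step 4: EZZGZGGZGGGEZZGZGGZGGGG  (13 'G')
Step 5: EZZGZGGZGGGZGGGGEZZGZGGZGGGZGGGGG  (21 'G')
Step 6: EZZGZGGZGGGZGGGGZGGGGGEZZGZGGZGGGZGGGGZGGGGGG  (31 'G')
Step 7: EZZGZGGZGGGZGGGGZGGGGGZGGGGGGEZZGZGGZGGGZGGGGZGGGGGZGGGGGGG  (43 'G')


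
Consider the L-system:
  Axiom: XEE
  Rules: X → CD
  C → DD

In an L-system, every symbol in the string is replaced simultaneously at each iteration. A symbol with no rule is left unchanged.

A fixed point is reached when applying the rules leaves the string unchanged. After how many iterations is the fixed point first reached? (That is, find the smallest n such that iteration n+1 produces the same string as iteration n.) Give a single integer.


Answer: 2

Derivation:
Step 0: XEE
Step 1: CDEE
Step 2: DDDEE
Step 3: DDDEE  (unchanged — fixed point at step 2)


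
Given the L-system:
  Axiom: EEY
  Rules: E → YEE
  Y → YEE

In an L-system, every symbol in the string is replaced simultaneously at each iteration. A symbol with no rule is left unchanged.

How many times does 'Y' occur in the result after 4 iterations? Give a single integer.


Answer: 81

Derivation:
Step 0: EEY  (1 'Y')
Step 1: YEEYEEYEE  (3 'Y')
Step 2: YEEYEEYEEYEEYEEYEEYEEYEEYEE  (9 'Y')
Step 3: YEEYEEYEEYEEYEEYEEYEEYEEYEEYEEYEEYEEYEEYEEYEEYEEYEEYEEYEEYEEYEEYEEYEEYEEYEEYEEYEE  (27 'Y')
Step 4: YEEYEEYEEYEEYEEYEEYEEYEEYEEYEEYEEYEEYEEYEEYEEYEEYEEYEEYEEYEEYEEYEEYEEYEEYEEYEEYEEYEEYEEYEEYEEYEEYEEYEEYEEYEEYEEYEEYEEYEEYEEYEEYEEYEEYEEYEEYEEYEEYEEYEEYEEYEEYEEYEEYEEYEEYEEYEEYEEYEEYEEYEEYEEYEEYEEYEEYEEYEEYEEYEEYEEYEEYEEYEEYEEYEEYEEYEEYEEYEEYEE  (81 'Y')


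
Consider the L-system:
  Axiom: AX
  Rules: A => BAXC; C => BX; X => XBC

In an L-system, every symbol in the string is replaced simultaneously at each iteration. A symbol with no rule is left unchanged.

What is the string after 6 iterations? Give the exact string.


Step 0: AX
Step 1: BAXCXBC
Step 2: BBAXCXBCBXXBCBBX
Step 3: BBBAXCXBCBXXBCBBXBXBCXBCBBXBBXBC
Step 4: BBBBAXCXBCBXXBCBBXBXBCXBCBBXBBXBCBXBCBBXXBCBBXBBXBCBBXBCBBX
Step 5: BBBBBAXCXBCBXXBCBBXBXBCXBCBBXBBXBCBXBCBBXXBCBBXBBXBCBBXBCBBXBXBCBBXBBXBCXBCBBXBBXBCBBXBCBBXBBXBCBBXBBXBC
Step 6: BBBBBBAXCXBCBXXBCBBXBXBCXBCBBXBBXBCBXBCBBXXBCBBXBBXBCBBXBCBBXBXBCBBXBBXBCXBCBBXBBXBCBBXBCBBXBBXBCBBXBBXBCBXBCBBXBBXBCBBXBCBBXXBCBBXBBXBCBBXBCBBXBBXBCBBXBBXBCBBXBCBBXBBXBCBBXBCBBX

Answer: BBBBBBAXCXBCBXXBCBBXBXBCXBCBBXBBXBCBXBCBBXXBCBBXBBXBCBBXBCBBXBXBCBBXBBXBCXBCBBXBBXBCBBXBCBBXBBXBCBBXBBXBCBXBCBBXBBXBCBBXBCBBXXBCBBXBBXBCBBXBCBBXBBXBCBBXBBXBCBBXBCBBXBBXBCBBXBCBBX


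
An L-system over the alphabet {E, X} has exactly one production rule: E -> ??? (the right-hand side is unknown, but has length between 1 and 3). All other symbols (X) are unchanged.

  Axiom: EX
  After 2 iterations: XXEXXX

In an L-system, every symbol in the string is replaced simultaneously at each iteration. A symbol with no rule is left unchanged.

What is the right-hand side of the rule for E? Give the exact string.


Answer: XEX

Derivation:
Trying E -> XEX:
  Step 0: EX
  Step 1: XEXX
  Step 2: XXEXXX
Matches the given result.


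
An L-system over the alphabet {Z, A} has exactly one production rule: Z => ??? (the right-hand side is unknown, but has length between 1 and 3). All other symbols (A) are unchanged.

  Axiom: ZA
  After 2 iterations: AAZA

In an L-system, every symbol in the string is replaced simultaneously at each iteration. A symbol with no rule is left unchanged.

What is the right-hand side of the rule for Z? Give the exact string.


Trying Z => AZ:
  Step 0: ZA
  Step 1: AZA
  Step 2: AAZA
Matches the given result.

Answer: AZ


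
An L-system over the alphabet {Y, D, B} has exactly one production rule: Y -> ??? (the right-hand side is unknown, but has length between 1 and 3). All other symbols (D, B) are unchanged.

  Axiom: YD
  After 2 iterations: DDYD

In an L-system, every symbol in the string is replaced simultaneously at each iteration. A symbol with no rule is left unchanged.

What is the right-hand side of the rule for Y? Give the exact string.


Trying Y -> DY:
  Step 0: YD
  Step 1: DYD
  Step 2: DDYD
Matches the given result.

Answer: DY


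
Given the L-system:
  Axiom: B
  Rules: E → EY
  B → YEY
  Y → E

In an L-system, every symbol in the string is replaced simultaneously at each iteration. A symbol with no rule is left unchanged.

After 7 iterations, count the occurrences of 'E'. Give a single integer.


Answer: 29

Derivation:
Step 0: B  (0 'E')
Step 1: YEY  (1 'E')
Step 2: EEYE  (3 'E')
Step 3: EYEYEEY  (4 'E')
Step 4: EYEEYEEYEYE  (7 'E')
Step 5: EYEEYEYEEYEYEEYEEY  (11 'E')
Step 6: EYEEYEYEEYEEYEYEEYEEYEYEEYEYE  (18 'E')
Step 7: EYEEYEYEEYEEYEYEEYEYEEYEEYEYEEYEYEEYEEYEYEEYEEY  (29 'E')


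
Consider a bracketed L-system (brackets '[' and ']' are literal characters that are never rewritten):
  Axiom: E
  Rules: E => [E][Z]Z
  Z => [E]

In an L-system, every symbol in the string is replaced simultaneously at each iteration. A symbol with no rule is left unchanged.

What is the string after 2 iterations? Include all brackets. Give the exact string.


Step 0: E
Step 1: [E][Z]Z
Step 2: [[E][Z]Z][[E]][E]

Answer: [[E][Z]Z][[E]][E]


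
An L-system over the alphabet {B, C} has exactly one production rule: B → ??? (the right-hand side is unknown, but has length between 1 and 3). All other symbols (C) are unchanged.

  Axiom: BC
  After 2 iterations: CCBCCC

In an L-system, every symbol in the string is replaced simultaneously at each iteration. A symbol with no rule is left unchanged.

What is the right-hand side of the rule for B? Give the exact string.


Answer: CBC

Derivation:
Trying B → CBC:
  Step 0: BC
  Step 1: CBCC
  Step 2: CCBCCC
Matches the given result.


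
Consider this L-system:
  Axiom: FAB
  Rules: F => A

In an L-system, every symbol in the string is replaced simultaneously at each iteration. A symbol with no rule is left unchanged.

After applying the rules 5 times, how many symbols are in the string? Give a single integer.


Step 0: length = 3
Step 1: length = 3
Step 2: length = 3
Step 3: length = 3
Step 4: length = 3
Step 5: length = 3

Answer: 3


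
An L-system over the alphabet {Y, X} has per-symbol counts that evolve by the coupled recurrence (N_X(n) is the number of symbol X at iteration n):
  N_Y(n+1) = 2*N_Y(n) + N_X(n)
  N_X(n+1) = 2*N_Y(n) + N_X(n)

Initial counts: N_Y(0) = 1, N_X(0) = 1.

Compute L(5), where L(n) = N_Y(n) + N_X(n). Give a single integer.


Step 0: N_Y=1, N_X=1, L=2
Step 1: N_Y=3, N_X=3, L=6
Step 2: N_Y=9, N_X=9, L=18
Step 3: N_Y=27, N_X=27, L=54
Step 4: N_Y=81, N_X=81, L=162
Step 5: N_Y=243, N_X=243, L=486

Answer: 486


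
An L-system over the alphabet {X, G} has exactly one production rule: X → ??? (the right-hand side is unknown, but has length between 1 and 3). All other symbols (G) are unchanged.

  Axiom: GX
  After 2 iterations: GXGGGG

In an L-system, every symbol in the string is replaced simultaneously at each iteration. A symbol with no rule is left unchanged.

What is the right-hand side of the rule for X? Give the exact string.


Trying X → XGG:
  Step 0: GX
  Step 1: GXGG
  Step 2: GXGGGG
Matches the given result.

Answer: XGG


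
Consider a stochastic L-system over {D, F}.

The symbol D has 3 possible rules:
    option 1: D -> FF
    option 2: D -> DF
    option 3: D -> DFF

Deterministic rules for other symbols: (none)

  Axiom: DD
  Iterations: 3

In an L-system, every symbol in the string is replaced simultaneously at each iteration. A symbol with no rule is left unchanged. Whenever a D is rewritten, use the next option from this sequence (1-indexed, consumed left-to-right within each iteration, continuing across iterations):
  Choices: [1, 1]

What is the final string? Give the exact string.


Step 0: DD
Step 1: FFFF  (used choices [1, 1])
Step 2: FFFF  (used choices [])
Step 3: FFFF  (used choices [])

Answer: FFFF


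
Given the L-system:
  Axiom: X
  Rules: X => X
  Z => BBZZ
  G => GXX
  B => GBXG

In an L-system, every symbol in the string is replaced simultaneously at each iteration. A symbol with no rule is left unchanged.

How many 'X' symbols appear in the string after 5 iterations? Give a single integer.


Answer: 1

Derivation:
Step 0: X  (1 'X')
Step 1: X  (1 'X')
Step 2: X  (1 'X')
Step 3: X  (1 'X')
Step 4: X  (1 'X')
Step 5: X  (1 'X')


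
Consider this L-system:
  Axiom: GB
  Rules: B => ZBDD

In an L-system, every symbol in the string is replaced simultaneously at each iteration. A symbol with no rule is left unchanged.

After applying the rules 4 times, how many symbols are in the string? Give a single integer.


Answer: 14

Derivation:
Step 0: length = 2
Step 1: length = 5
Step 2: length = 8
Step 3: length = 11
Step 4: length = 14


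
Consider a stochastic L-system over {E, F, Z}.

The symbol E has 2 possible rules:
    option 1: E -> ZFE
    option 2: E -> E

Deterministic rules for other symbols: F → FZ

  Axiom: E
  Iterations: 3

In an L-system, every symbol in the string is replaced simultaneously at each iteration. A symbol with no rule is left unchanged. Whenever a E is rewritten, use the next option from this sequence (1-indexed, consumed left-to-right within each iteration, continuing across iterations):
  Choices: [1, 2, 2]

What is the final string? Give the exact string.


Answer: ZFZZE

Derivation:
Step 0: E
Step 1: ZFE  (used choices [1])
Step 2: ZFZE  (used choices [2])
Step 3: ZFZZE  (used choices [2])


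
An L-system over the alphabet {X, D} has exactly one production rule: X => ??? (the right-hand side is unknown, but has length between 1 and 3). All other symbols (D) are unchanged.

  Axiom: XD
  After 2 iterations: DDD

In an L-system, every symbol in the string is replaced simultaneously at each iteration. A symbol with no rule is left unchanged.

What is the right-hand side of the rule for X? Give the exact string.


Trying X => DD:
  Step 0: XD
  Step 1: DDD
  Step 2: DDD
Matches the given result.

Answer: DD


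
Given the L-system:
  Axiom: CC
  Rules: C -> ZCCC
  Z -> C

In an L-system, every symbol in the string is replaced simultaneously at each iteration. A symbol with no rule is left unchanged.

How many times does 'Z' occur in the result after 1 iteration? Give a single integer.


Answer: 2

Derivation:
Step 0: CC  (0 'Z')
Step 1: ZCCCZCCC  (2 'Z')


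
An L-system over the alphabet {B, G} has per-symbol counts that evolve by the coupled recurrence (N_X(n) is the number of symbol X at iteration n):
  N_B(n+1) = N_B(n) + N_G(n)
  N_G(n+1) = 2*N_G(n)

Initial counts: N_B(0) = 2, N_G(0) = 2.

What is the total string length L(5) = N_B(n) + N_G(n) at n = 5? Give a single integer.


Step 0: N_B=2, N_G=2, L=4
Step 1: N_B=4, N_G=4, L=8
Step 2: N_B=8, N_G=8, L=16
Step 3: N_B=16, N_G=16, L=32
Step 4: N_B=32, N_G=32, L=64
Step 5: N_B=64, N_G=64, L=128

Answer: 128


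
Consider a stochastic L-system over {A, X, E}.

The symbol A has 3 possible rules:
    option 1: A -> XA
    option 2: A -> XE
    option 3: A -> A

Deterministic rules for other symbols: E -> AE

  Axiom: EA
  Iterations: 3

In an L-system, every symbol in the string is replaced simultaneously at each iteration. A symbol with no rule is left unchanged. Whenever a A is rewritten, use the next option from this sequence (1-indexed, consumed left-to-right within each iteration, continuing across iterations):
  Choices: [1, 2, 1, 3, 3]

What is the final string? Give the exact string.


Step 0: EA
Step 1: AEXA  (used choices [1])
Step 2: XEAEXXA  (used choices [2, 1])
Step 3: XAEAAEXXA  (used choices [3, 3])

Answer: XAEAAEXXA


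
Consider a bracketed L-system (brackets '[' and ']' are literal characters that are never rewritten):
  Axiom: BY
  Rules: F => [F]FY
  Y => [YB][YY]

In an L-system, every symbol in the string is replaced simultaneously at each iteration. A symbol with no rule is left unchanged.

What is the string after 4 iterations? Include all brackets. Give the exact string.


Step 0: BY
Step 1: B[YB][YY]
Step 2: B[[YB][YY]B][[YB][YY][YB][YY]]
Step 3: B[[[YB][YY]B][[YB][YY][YB][YY]]B][[[YB][YY]B][[YB][YY][YB][YY]][[YB][YY]B][[YB][YY][YB][YY]]]
Step 4: B[[[[YB][YY]B][[YB][YY][YB][YY]]B][[[YB][YY]B][[YB][YY][YB][YY]][[YB][YY]B][[YB][YY][YB][YY]]]B][[[[YB][YY]B][[YB][YY][YB][YY]]B][[[YB][YY]B][[YB][YY][YB][YY]][[YB][YY]B][[YB][YY][YB][YY]]][[[YB][YY]B][[YB][YY][YB][YY]]B][[[YB][YY]B][[YB][YY][YB][YY]][[YB][YY]B][[YB][YY][YB][YY]]]]

Answer: B[[[[YB][YY]B][[YB][YY][YB][YY]]B][[[YB][YY]B][[YB][YY][YB][YY]][[YB][YY]B][[YB][YY][YB][YY]]]B][[[[YB][YY]B][[YB][YY][YB][YY]]B][[[YB][YY]B][[YB][YY][YB][YY]][[YB][YY]B][[YB][YY][YB][YY]]][[[YB][YY]B][[YB][YY][YB][YY]]B][[[YB][YY]B][[YB][YY][YB][YY]][[YB][YY]B][[YB][YY][YB][YY]]]]
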